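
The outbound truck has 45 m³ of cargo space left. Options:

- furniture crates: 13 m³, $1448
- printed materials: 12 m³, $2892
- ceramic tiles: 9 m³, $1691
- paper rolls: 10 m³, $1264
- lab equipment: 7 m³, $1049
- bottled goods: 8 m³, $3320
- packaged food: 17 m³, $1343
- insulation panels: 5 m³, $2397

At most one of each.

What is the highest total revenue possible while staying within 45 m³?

11564

Taking the top-ratio shipments first gives printed materials + ceramic tiles + lab equipment + bottled goods + insulation panels for 11349 (41 m³).
Dropping lab equipment frees 7 m³; slotting in paper rolls (10 m³) lifts the total to 11564 at 44 m³.
Nothing else within 45 m³ beats 11564.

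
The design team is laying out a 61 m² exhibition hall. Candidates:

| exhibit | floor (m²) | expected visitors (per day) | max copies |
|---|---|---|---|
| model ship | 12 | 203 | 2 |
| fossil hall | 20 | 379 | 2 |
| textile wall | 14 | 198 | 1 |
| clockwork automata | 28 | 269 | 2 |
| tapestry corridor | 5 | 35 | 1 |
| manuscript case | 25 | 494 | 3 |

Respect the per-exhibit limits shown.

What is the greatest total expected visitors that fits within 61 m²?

1076

By expected visitors per m²: manuscript case 19.76, fossil hall 18.95, model ship 16.92, textile wall 14.14 lead.
Filling by ratio: tapestry corridor + 2×manuscript case for 1023, with 6 m² left unused.
Replace tapestry corridor and manuscript case with model ship + fossil hall: the trade gains 53 net, giving 1076 at 57 m².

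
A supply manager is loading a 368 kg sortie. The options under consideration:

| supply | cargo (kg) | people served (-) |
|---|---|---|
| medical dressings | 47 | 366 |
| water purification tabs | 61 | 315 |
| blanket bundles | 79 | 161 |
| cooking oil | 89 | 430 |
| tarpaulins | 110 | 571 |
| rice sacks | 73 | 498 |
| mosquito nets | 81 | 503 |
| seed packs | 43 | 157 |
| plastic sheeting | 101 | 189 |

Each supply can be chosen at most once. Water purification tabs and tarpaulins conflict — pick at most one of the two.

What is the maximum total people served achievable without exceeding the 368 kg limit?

2112

Ranking by ratio (people served/kg): medical dressings 7.79, rice sacks 6.82, mosquito nets 6.21.
Filling by ratio: medical dressings + tarpaulins + rice sacks + mosquito nets + seed packs for 2095, with 14 kg left unused.
The 153 kg tied up in tarpaulins and seed packs is better spent on water purification tabs + cooking oil — total rises to 2112 (351 kg).
Runner-up medical dressings + tarpaulins + rice sacks + mosquito nets + seed packs tops out at 2095.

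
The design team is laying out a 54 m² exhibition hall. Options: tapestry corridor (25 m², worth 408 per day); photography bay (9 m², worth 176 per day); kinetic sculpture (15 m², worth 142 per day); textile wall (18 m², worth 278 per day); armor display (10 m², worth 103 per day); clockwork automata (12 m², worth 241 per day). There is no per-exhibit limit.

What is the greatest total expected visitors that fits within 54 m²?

1075

Density check — clockwork automata 20.08, photography bay 19.56, tapestry corridor 16.32, textile wall 15.44 are the best per m².
Greedy by ratio would take 4×clockwork automata: 48 m² used, total 964.
The 12 m² tied up in clockwork automata is better spent on 2×photography bay — total rises to 1075 (54 m²).
Every other selection either busts 54 m² or fails to beat 1075.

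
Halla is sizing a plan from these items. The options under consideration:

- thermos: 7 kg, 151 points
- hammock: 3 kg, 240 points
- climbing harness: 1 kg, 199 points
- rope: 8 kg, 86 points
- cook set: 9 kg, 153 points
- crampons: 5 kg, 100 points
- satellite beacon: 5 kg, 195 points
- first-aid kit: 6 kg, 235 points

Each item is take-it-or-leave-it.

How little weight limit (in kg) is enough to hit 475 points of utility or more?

9

Look for the lowest-weight combination reaching 475.
hammock + climbing harness + crampons reaches 539 using 9 kg.
Any bundle with less than 9 kg falls short of 475.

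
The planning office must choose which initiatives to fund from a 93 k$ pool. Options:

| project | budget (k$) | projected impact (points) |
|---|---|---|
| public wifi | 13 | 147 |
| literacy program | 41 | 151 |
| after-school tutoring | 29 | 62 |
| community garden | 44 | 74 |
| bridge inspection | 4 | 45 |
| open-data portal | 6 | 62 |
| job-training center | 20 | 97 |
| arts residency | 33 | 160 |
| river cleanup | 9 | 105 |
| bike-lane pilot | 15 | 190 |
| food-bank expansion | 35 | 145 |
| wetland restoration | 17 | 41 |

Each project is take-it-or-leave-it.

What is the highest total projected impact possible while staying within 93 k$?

A density-first pass picks public wifi + bridge inspection + open-data portal + job-training center + river cleanup + bike-lane pilot + wetland restoration — 687 at 84 k$.
Dropping job-training center and wetland restoration frees 37 k$; slotting in arts residency (33 k$) lifts the total to 709 at 80 k$.
The spare 13 k$ is too small for any remaining project, and no exchange beats 709.

709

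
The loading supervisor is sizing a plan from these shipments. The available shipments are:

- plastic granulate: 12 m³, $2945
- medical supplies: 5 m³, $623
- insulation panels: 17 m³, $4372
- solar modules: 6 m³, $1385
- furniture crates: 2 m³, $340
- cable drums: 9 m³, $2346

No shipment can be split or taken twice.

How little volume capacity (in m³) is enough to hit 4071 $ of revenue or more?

17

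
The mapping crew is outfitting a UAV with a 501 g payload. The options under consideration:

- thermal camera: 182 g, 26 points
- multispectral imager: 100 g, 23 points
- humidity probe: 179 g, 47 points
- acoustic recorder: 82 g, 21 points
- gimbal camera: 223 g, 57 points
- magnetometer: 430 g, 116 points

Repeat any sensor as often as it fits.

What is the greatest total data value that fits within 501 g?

126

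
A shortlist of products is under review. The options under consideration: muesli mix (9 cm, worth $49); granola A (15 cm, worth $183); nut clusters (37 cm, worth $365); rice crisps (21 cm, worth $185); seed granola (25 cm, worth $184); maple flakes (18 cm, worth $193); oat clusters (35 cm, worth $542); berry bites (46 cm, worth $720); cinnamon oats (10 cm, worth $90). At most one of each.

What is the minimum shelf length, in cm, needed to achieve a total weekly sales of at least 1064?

Look for the lowest-shelf combination reaching 1064.
granola A + maple flakes + berry bites: 1096 weekly sales at 79 cm.
Below 79 cm the best achievable stays under 1064.

79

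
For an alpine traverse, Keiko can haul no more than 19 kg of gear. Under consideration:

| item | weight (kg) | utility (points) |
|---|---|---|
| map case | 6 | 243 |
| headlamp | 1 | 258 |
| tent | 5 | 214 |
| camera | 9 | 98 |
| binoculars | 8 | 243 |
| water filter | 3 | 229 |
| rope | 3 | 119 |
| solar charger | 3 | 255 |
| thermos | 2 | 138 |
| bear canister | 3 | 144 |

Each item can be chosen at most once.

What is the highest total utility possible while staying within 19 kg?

1267

Density check — headlamp 258.00, solar charger 85.00, water filter 76.33, thermos 69.00 are the best per kg.
A density-first pass picks headlamp + tent + water filter + solar charger + thermos + bear canister — 1238 at 17 kg.
Dropping tent frees 5 kg; slotting in map case (6 kg) lifts the total to 1267 at 18 kg.
Runner-up map case + headlamp + water filter + rope + solar charger + bear canister tops out at 1248.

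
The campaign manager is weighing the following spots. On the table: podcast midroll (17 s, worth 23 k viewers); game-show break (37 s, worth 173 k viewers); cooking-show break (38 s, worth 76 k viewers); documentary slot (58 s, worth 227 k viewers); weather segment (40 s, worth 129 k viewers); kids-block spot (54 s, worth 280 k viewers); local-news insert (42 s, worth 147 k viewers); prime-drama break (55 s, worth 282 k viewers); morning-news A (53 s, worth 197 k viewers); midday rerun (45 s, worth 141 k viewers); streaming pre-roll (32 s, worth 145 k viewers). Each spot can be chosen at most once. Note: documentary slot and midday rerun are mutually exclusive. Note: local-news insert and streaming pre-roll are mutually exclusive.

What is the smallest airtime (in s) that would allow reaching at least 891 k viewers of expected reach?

Need the lightest bundle worth ≥ 891.
kids-block spot + prime-drama break + morning-news A + streaming pre-roll reaches 904 using 194 s.
Any bundle with less than 194 s falls short of 891.

194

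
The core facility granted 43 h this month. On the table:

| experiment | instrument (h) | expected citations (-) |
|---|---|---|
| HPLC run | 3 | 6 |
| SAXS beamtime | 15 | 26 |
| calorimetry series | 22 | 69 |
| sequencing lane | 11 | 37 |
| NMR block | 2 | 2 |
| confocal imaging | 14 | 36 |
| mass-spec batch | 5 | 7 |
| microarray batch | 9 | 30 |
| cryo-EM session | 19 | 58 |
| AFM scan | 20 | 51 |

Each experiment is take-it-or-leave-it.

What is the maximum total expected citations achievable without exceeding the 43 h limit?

Density check — sequencing lane 3.36, microarray batch 3.33, calorimetry series 3.14 are the best per h.
Calorimetry series + sequencing lane + microarray batch uses 42 of the 43 h and totals 136.

136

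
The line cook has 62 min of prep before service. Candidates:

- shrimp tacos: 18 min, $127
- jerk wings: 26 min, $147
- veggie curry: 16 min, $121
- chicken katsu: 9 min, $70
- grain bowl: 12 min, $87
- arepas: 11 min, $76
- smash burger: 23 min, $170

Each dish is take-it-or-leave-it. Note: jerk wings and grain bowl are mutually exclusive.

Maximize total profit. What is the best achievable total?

Filling by ratio: veggie curry + chicken katsu + grain bowl + smash burger for 448, with 2 min left unused.
Replace veggie curry with shrimp tacos: the trade gains 6 net, giving 454 at 62 min.

454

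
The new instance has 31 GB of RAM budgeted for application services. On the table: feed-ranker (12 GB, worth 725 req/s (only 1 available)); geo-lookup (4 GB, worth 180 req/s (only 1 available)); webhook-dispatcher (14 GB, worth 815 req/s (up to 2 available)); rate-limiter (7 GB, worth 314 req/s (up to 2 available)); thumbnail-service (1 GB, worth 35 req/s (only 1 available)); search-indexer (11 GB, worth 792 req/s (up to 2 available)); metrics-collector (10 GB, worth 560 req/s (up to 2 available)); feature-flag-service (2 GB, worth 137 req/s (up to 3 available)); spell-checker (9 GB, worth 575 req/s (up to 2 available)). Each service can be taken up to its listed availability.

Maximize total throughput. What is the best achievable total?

Ranking by ratio (throughput/GB): search-indexer 72.00, feature-flag-service 68.50, spell-checker 63.89, feed-ranker 60.42.
Filling by ratio: thumbnail-service + 2×search-indexer + 3×feature-flag-service for 2030, with 2 GB left unused.
Dropping thumbnail-service and 3×feature-flag-service frees 7 GB; slotting in spell-checker (9 GB) lifts the total to 2159 at 31 GB.
Every other selection either busts 31 GB or exceeds an availability limit or fails to beat 2159.

2159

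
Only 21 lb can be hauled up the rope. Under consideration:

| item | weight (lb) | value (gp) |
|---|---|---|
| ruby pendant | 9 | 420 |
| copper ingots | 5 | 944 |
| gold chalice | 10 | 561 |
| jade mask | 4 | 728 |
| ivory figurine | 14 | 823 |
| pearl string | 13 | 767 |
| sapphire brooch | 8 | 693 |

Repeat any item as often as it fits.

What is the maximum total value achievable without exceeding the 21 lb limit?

3856

A density-first pass picks 4×copper ingots — 3776 at 20 lb.
Dropping 3×copper ingots frees 15 lb; slotting in 4×jade mask (16 lb) lifts the total to 3856 at 21 lb.
No other feasible combination exceeds 3856.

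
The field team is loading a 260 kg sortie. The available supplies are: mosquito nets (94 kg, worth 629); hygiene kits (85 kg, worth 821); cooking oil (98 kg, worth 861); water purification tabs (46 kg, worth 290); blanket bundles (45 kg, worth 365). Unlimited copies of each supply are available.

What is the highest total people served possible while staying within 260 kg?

2463

Taking 3×hygiene kits: 255 kg used, 2463 in people served.
The spare 5 kg is too small for any remaining supply, and no exchange beats 2463.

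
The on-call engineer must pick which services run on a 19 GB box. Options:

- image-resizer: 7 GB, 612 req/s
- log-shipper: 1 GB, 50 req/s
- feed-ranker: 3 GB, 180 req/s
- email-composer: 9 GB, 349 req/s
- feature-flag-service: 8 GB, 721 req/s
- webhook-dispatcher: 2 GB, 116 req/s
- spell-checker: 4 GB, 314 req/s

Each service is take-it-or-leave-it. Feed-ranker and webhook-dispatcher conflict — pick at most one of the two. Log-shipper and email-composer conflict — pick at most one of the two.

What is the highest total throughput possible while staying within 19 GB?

Image-resizer + feature-flag-service + spell-checker uses 19 of the 19 GB and totals 1647.
Next best is image-resizer + log-shipper + feed-ranker + feature-flag-service at 1563 (19 GB) — short by 84.

1647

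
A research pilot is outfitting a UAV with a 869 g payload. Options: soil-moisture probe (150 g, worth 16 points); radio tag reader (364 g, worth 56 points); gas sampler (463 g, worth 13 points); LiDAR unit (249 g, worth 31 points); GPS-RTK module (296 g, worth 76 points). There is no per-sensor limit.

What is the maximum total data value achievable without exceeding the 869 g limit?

183

Taking LiDAR unit + 2×GPS-RTK module: 841 g used, 183 in data value.
Nothing else within 869 g beats 183.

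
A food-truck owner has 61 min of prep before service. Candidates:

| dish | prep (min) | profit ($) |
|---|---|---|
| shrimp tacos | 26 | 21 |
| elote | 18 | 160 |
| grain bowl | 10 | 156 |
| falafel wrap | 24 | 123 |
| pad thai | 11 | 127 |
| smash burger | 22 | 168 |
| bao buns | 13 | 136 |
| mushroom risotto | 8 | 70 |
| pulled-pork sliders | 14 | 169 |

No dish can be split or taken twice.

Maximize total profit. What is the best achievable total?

By profit per min: grain bowl 15.60, pulled-pork sliders 12.07, pad thai 11.55, bao buns 10.46 lead.
Greedy by ratio would take grain bowl + pad thai + bao buns + mushroom risotto + pulled-pork sliders: 56 min used, total 658.
Replace bao buns with elote: the trade gains 24 net, giving 682 at 61 min.
Runner-up grain bowl + pad thai + bao buns + mushroom risotto + pulled-pork sliders tops out at 658.

682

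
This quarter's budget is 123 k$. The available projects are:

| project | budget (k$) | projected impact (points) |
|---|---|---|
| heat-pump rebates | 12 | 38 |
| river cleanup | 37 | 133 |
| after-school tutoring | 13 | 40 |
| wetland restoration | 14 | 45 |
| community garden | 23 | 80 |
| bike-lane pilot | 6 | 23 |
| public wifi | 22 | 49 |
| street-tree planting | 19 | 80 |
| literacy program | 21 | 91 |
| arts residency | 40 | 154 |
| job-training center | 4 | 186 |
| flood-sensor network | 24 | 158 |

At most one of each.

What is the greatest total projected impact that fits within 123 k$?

714

Taking the top-ratio projects first gives bike-lane pilot + street-tree planting + literacy program + arts residency + job-training center + flood-sensor network for 692 (114 k$).
Dropping bike-lane pilot frees 6 k$; slotting in wetland restoration (14 k$) lifts the total to 714 at 122 k$.
No other feasible combination exceeds 714.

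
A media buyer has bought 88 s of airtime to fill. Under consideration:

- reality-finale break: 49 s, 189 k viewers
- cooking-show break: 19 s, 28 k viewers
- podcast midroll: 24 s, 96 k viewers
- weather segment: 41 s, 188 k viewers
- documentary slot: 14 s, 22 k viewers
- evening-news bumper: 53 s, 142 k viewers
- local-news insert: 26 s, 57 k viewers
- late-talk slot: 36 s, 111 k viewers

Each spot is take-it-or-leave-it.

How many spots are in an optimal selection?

Optimal total is 312.
For example cooking-show break + podcast midroll + weather segment achieves it, using 84 s.
All optima have 3 spots.

3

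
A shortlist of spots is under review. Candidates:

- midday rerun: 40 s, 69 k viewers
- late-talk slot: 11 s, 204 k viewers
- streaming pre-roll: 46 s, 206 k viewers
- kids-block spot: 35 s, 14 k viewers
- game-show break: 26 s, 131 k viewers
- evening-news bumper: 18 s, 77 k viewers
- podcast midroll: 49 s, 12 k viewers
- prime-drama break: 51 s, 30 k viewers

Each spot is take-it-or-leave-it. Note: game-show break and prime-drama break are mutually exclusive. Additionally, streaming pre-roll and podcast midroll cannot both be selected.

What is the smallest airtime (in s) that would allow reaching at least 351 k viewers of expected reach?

55

Look for the lowest-airtime combination reaching 351.
late-talk slot + game-show break + evening-news bumper: 412 expected reach at 55 s.
Any bundle with less than 55 s falls short of 351.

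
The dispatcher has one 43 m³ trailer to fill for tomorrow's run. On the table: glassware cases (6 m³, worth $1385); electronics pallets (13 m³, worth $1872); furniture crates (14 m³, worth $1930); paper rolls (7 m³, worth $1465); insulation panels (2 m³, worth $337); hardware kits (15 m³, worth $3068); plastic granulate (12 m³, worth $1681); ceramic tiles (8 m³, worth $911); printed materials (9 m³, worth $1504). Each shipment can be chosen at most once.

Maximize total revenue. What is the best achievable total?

8127

Taking the top-ratio shipments first gives glassware cases + paper rolls + insulation panels + hardware kits + printed materials for 7759 (39 m³).
The 9 m³ tied up in printed materials is better spent on electronics pallets — total rises to 8127 (43 m³).
Next best is glassware cases + paper rolls + insulation panels + hardware kits + plastic granulate at 7936 (42 m³) — short by 191.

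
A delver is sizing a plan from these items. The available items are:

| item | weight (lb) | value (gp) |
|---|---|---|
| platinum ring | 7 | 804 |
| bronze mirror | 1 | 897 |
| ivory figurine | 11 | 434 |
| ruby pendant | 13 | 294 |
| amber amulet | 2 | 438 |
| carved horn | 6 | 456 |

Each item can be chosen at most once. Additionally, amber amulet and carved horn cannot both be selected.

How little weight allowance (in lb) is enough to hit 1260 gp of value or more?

3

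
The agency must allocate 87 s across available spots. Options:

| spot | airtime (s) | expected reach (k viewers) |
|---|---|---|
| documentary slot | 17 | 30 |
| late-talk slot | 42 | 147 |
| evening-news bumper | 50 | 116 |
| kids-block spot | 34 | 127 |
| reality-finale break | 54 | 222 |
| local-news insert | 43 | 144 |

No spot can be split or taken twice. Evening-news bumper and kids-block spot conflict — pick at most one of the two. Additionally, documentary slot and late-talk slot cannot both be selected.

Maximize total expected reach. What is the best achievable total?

291

Greedy by ratio would take documentary slot + reality-finale break: 71 s used, total 252.
Replace documentary slot and reality-finale break with late-talk slot + local-news insert: the trade gains 39 net, giving 291 at 85 s.
An exhaustive check of the 64 subsets confirms 291.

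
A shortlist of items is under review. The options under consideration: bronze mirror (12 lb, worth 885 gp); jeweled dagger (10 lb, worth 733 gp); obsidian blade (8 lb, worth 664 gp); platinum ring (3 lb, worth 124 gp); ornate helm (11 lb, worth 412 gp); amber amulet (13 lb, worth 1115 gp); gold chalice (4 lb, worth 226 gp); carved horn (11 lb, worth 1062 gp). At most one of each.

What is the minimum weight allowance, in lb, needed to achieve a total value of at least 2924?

Look for the lowest-weight combination reaching 2924.
obsidian blade + platinum ring + amber amulet + carved horn reaches 2965 using 35 lb.
Below 35 lb the best achievable stays under 2924.

35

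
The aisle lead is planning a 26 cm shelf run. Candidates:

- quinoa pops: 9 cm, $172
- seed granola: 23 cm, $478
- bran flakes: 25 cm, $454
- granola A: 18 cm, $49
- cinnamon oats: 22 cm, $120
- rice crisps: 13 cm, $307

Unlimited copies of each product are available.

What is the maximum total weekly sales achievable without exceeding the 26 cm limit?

614

The ratio ordering already packs tightly: 2×rice crisps, 26 cm, 614.
Every other selection either busts 26 cm or fails to beat 614.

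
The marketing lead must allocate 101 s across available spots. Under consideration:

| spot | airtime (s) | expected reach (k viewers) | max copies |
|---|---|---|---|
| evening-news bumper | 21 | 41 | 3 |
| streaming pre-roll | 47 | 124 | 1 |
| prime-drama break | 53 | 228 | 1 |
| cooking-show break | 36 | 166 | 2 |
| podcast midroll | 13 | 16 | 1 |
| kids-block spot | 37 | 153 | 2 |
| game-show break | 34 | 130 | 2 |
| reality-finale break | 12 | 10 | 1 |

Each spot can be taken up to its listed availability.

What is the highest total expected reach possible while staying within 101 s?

404

Density check — cooking-show break 4.61, prime-drama break 4.30, kids-block spot 4.14 are the best per s.
Greedy by ratio would take evening-news bumper + 2×cooking-show break: 93 s used, total 373.
Dropping evening-news bumper and cooking-show break frees 57 s; slotting in prime-drama break + reality-finale break (65 s) lifts the total to 404 at 101 s.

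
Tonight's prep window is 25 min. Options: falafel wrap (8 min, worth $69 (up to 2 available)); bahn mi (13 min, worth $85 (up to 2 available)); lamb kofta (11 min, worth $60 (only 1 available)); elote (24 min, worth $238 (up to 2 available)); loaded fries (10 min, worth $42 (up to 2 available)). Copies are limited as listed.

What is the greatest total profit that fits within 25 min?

Ranking by ratio (profit/min): elote 9.92, falafel wrap 8.62, bahn mi 6.54, lamb kofta 5.45.
The ratio ordering already packs tightly: elote, 24 min, 238.
Every other selection either busts 25 min or exceeds an availability limit or fails to beat 238.

238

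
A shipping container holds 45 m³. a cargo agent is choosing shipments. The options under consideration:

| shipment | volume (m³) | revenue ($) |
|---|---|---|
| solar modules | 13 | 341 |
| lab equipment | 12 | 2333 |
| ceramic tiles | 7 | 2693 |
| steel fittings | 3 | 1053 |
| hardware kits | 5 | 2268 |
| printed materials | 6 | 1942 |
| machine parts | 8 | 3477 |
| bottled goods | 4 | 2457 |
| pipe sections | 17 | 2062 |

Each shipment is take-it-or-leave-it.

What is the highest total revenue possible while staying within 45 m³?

The ratio ordering already packs tightly: lab equipment + ceramic tiles + steel fittings + hardware kits + printed materials + machine parts + bottled goods, 45 m³, 16223.
Runner-up lab equipment + ceramic tiles + hardware kits + printed materials + machine parts + bottled goods tops out at 15170.

16223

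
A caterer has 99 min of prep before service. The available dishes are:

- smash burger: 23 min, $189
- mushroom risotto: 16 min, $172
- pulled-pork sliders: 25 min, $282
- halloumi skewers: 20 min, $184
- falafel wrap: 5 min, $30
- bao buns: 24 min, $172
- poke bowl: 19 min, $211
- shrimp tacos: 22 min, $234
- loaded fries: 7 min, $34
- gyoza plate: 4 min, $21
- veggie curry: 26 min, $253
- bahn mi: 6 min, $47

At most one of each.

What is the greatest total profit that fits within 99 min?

Ranking by ratio (profit/min): pulled-pork sliders 11.28, poke bowl 11.11, mushroom risotto 10.75.
Greedy by ratio would take mushroom risotto + pulled-pork sliders + falafel wrap + poke bowl + shrimp tacos + gyoza plate + bahn mi: 97 min used, total 997.
Dropping mushroom risotto and falafel wrap and gyoza plate frees 25 min; slotting in veggie curry (26 min) lifts the total to 1027 at 98 min.
That's the maximum — no swap from here does better than 1027.

1027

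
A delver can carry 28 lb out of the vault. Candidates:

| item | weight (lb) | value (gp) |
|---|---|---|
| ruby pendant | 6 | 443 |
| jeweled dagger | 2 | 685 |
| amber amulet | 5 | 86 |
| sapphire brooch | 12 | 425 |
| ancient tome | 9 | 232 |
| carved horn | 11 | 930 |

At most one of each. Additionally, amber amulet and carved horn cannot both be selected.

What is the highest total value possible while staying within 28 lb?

2290

Taking ruby pendant + jeweled dagger + ancient tome + carved horn: 28 lb used, 2290 in value.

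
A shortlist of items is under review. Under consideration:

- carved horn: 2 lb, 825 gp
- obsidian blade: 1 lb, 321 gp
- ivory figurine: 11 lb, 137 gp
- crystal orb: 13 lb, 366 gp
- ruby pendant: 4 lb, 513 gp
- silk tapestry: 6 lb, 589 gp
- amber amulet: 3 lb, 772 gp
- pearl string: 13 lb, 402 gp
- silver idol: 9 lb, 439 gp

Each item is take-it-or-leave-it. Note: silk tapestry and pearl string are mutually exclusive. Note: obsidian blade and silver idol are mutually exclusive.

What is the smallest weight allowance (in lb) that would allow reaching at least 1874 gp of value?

6

Need the lightest bundle worth ≥ 1874.
Taking carved horn + obsidian blade + amber amulet gives 1918 (≥ 1874) for 6 lb.
No combination under 6 lb hits 1874.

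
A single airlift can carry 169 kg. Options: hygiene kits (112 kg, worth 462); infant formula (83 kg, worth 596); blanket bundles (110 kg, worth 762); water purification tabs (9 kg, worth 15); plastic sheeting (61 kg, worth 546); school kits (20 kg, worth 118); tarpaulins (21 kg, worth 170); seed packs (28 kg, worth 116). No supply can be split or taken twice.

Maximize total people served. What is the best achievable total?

Best packing: infant formula + plastic sheeting + tarpaulins — 165 kg, 1312 total.
The closest alternative, infant formula + plastic sheeting + school kits, reaches only 1260.

1312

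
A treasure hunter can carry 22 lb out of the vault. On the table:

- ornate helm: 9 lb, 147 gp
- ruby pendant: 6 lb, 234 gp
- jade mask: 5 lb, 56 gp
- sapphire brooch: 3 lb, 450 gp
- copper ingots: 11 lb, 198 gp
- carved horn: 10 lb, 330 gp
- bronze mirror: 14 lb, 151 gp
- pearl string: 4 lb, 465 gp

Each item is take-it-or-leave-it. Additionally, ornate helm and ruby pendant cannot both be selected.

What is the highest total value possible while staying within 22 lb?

1301

Taking jade mask + sapphire brooch + carved horn + pearl string: 22 lb used, 1301 in value.
Nothing else feasible within 22 lb beats 1301.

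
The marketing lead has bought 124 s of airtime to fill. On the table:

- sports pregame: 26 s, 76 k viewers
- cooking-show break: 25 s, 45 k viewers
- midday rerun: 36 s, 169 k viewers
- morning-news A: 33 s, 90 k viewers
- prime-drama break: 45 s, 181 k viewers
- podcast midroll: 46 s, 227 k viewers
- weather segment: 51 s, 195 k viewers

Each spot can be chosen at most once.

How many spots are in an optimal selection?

3

Best achievable expected reach is 498.
One optimal bundle: morning-news A + prime-drama break + podcast midroll (124 s).
Every optimal selection uses 3 spots.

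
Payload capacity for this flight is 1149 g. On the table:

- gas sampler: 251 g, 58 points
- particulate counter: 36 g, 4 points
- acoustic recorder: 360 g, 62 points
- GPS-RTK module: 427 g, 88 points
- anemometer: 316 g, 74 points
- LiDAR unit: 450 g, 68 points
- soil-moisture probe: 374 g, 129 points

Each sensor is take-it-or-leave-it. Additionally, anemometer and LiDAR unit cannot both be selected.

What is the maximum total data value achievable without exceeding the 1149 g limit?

291

Greedy by ratio would take gas sampler + particulate counter + anemometer + soil-moisture probe: 977 g used, total 265.
Replace gas sampler and particulate counter with GPS-RTK module: the trade gains 26 net, giving 291 at 1117 g.
That's the maximum — no feasible swap from here does better than 291.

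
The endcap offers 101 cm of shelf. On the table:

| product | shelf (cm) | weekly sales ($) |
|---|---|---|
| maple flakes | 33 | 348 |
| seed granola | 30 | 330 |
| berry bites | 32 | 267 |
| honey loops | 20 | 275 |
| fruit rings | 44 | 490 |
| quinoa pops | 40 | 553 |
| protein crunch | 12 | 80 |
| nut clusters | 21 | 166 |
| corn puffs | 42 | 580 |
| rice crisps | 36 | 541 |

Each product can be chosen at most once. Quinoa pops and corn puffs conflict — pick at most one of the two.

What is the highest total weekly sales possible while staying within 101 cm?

1396

Density check — rice crisps 15.03, quinoa pops 13.82, corn puffs 13.81, honey loops 13.75 are the best per cm.
Taking the top-ratio products first gives honey loops + quinoa pops + rice crisps for 1369 (96 cm).
The 40 cm tied up in quinoa pops is better spent on corn puffs — total rises to 1396 (98 cm).
Every other selection either busts 101 cm or breaks a pairing rule or fails to beat 1396.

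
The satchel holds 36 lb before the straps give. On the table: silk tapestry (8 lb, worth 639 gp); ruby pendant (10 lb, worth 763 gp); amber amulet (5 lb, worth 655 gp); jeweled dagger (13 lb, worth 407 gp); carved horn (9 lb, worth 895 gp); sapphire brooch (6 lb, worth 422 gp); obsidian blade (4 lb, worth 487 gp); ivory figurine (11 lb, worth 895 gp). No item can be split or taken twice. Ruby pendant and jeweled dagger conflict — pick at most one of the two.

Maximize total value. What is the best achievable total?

3439

Density check — amber amulet 131.00, obsidian blade 121.75, carved horn 99.44, ivory figurine 81.36 are the best per lb.
Filling by ratio: amber amulet + carved horn + sapphire brooch + obsidian blade + ivory figurine for 3354, with 1 lb left unused.
Dropping sapphire brooch and ivory figurine frees 17 lb; slotting in silk tapestry + ruby pendant (18 lb) lifts the total to 3439 at 36 lb.
That's the maximum — no feasible swap from here does better than 3439.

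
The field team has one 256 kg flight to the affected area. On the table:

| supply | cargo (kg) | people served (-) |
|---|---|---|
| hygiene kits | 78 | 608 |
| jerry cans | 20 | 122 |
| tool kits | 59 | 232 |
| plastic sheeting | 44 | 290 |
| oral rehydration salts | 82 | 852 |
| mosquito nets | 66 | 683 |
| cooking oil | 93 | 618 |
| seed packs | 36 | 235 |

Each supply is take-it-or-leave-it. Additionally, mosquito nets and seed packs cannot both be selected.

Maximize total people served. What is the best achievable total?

The ratio ordering already packs tightly: hygiene kits + jerry cans + oral rehydration salts + mosquito nets, 246 kg, 2265.
Runner-up oral rehydration salts + mosquito nets + cooking oil tops out at 2153.

2265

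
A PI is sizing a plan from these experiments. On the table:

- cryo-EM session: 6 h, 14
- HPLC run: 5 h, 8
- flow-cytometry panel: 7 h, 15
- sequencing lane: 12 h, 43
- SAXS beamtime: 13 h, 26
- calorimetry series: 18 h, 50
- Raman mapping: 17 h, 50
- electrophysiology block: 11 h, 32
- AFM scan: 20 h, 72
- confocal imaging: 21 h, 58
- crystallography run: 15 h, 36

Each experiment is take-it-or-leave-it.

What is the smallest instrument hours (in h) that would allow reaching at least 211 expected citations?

Need the lightest bundle worth ≥ 211.
cryo-EM session + sequencing lane + Raman mapping + electrophysiology block + AFM scan reaches 211 using 66 h.
Any bundle with less than 66 h falls short of 211.

66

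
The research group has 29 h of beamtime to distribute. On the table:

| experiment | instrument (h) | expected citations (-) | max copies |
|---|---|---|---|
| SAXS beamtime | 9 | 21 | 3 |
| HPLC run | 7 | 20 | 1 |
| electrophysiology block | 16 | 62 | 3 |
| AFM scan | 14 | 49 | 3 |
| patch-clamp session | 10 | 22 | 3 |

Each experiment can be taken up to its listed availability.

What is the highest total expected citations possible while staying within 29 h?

98

Density check — electrophysiology block 3.88, AFM scan 3.50, HPLC run 2.86, SAXS beamtime 2.33 are the best per h.
Taking the top-ratio experiments first gives HPLC run + electrophysiology block for 82 (23 h).
Dropping HPLC run and electrophysiology block frees 23 h; slotting in 2×AFM scan (28 h) lifts the total to 98 at 28 h.
No other feasible combination exceeds 98.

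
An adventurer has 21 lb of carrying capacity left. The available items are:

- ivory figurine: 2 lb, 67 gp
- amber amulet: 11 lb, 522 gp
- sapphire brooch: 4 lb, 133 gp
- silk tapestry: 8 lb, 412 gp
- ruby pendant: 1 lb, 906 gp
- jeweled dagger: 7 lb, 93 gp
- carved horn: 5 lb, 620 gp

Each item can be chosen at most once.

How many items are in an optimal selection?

4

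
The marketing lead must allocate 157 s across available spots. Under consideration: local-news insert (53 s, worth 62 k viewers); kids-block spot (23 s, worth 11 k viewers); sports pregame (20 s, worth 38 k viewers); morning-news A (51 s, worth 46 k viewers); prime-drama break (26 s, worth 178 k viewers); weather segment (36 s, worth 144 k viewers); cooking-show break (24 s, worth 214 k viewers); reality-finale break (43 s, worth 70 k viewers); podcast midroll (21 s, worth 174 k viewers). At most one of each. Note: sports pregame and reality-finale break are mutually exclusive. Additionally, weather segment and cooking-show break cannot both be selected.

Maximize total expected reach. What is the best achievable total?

Taking local-news insert + sports pregame + prime-drama break + cooking-show break + podcast midroll: 144 s used, 666 in expected reach.
That's the maximum — no feasible swap from here does better than 666.

666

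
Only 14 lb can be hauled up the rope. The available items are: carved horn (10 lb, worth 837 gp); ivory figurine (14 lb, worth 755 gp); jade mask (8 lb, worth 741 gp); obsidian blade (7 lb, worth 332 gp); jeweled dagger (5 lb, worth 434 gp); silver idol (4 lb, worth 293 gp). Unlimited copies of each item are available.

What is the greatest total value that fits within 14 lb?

1175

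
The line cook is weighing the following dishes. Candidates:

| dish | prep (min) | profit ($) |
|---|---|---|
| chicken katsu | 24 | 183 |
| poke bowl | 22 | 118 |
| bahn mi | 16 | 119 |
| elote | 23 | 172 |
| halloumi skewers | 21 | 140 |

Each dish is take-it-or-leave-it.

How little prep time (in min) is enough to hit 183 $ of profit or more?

24

Need the lightest bundle worth ≥ 183.
chicken katsu reaches 183 using 24 min.
Below 24 min the best achievable stays under 183.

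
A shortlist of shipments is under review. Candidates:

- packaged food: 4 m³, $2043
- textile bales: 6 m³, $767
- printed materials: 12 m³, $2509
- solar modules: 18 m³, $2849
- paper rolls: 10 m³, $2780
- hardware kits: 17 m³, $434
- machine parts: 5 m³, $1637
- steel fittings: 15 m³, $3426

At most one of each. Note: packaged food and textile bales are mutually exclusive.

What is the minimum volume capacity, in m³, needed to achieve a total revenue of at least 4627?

Need the lightest bundle worth ≥ 4627.
Taking packaged food + paper rolls gives 4823 (≥ 4627) for 14 m³.
No combination under 14 m³ hits 4627.

14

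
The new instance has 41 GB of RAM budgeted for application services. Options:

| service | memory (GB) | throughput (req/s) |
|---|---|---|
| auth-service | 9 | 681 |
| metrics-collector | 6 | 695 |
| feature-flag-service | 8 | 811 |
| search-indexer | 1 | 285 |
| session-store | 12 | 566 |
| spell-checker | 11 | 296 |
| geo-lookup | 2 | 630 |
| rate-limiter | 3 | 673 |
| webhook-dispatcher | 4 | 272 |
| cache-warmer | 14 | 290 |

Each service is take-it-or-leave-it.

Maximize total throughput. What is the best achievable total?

4341

Taking the top-ratio services first gives auth-service + metrics-collector + feature-flag-service + search-indexer + geo-lookup + rate-limiter + webhook-dispatcher for 4047 (33 GB).
The 4 GB tied up in webhook-dispatcher is better spent on session-store — total rises to 4341 (41 GB).
Next best is auth-service + metrics-collector + feature-flag-service + search-indexer + spell-checker + geo-lookup + rate-limiter at 4071 (40 GB) — short by 270.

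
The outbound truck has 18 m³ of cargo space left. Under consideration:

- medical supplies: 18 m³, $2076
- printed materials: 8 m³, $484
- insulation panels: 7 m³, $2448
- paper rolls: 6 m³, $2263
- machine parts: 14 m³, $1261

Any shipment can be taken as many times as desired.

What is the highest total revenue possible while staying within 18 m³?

Density check — paper rolls 377.17, insulation panels 349.71, medical supplies 115.33, machine parts 90.07 are the best per m³.
3×paper rolls uses 18 of the 18 m³ and totals 6789.
Every other selection either busts 18 m³ or fails to beat 6789.

6789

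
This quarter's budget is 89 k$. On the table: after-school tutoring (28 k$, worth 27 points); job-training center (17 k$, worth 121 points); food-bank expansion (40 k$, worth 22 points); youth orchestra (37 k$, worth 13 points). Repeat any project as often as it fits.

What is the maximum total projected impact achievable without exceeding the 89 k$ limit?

By projected impact per k$: job-training center 7.12, after-school tutoring 0.96, food-bank expansion 0.55, youth orchestra 0.35 lead.
5×job-training center uses 85 of the 89 k$ and totals 605.
The spare 4 k$ is too small for any remaining project, and no exchange beats 605.

605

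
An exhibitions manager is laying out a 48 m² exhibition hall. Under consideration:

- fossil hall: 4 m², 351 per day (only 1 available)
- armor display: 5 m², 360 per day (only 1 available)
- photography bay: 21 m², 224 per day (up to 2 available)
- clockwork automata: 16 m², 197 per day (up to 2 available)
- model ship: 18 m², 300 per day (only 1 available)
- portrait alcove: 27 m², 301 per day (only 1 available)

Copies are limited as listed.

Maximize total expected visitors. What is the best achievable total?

1235

Filling by ratio: fossil hall + armor display + clockwork automata + model ship for 1208, with 5 m² left unused.
The 16 m² tied up in clockwork automata is better spent on photography bay — total rises to 1235 (48 m²).
Nothing else within 48 m² beats 1235.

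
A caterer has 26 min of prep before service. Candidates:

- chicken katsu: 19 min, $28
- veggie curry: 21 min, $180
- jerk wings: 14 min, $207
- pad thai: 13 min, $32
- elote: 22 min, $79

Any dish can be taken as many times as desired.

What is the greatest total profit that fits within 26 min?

Taking jerk wings: 14 min used, 207 in profit.
Every other selection either busts 26 min or fails to beat 207.

207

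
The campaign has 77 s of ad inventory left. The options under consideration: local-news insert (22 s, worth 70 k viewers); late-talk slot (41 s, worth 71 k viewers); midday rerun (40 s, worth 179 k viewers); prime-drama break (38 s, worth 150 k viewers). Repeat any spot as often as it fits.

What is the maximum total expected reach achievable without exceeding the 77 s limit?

300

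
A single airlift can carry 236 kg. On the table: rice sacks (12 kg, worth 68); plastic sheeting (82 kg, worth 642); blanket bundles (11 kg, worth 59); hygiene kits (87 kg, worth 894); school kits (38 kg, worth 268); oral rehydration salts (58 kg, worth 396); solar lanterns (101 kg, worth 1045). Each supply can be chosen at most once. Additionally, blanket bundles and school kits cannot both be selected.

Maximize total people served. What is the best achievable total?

Density check — solar lanterns 10.35, hygiene kits 10.28, plastic sheeting 7.83, school kits 7.05 are the best per kg.
Best packing: hygiene kits + school kits + solar lanterns — 226 kg, 2207 total.

2207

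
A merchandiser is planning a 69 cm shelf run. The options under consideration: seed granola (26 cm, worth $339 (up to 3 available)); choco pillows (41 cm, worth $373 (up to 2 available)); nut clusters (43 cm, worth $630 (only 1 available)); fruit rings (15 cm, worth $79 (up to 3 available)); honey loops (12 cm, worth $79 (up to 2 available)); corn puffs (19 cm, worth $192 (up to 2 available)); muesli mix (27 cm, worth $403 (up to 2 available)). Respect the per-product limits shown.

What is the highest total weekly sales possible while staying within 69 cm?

969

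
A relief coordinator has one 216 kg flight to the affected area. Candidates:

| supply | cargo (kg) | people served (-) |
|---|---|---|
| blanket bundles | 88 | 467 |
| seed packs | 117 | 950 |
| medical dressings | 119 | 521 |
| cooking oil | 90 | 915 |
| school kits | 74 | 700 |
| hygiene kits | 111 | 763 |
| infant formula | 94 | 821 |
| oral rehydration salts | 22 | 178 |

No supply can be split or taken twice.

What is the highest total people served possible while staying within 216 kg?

1914

Filling by ratio: cooking oil + school kits + oral rehydration salts for 1793, with 30 kg left unused.
The 74 kg tied up in school kits is better spent on infant formula — total rises to 1914 (206 kg).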